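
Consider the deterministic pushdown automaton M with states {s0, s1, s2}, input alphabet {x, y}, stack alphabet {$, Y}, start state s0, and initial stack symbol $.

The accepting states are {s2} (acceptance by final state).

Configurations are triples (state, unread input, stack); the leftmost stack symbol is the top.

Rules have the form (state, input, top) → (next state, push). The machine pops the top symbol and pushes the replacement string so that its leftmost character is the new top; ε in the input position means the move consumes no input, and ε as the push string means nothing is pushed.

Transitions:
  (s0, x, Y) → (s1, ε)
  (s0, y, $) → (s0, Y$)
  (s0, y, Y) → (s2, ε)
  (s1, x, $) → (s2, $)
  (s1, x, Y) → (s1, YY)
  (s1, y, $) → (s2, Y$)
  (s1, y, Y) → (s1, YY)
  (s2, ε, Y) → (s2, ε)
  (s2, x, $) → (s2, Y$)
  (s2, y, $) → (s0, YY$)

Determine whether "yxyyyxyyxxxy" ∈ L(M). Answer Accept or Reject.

Reject

(s0, yxyyyxyyxxxy, $)
  read y, top $: go to s0, push Y$ → (s0, xyyyxyyxxxy, Y$)
  read x, top Y: go to s1, push ε → (s1, yyyxyyxxxy, $)
  read y, top $: go to s2, push Y$ → (s2, yyxyyxxxy, Y$)
  ε-move, top Y: go to s2, push ε → (s2, yyxyyxxxy, $)
  read y, top $: go to s0, push YY$ → (s0, yxyyxxxy, YY$)
  read y, top Y: go to s2, push ε → (s2, xyyxxxy, Y$)
  ε-move, top Y: go to s2, push ε → (s2, xyyxxxy, $)
  read x, top $: go to s2, push Y$ → (s2, yyxxxy, Y$)
  ε-move, top Y: go to s2, push ε → (s2, yyxxxy, $)
  read y, top $: go to s0, push YY$ → (s0, yxxxy, YY$)
  read y, top Y: go to s2, push ε → (s2, xxxy, Y$)
  ε-move, top Y: go to s2, push ε → (s2, xxxy, $)
  read x, top $: go to s2, push Y$ → (s2, xxy, Y$)
  ε-move, top Y: go to s2, push ε → (s2, xxy, $)
  read x, top $: go to s2, push Y$ → (s2, xy, Y$)
  ε-move, top Y: go to s2, push ε → (s2, xy, $)
  read x, top $: go to s2, push Y$ → (s2, y, Y$)
  ε-move, top Y: go to s2, push ε → (s2, y, $)
  read y, top $: go to s0, push YY$ → (s0, ε, YY$)
All input consumed; state s0 ∉ F and no further ε-move applies.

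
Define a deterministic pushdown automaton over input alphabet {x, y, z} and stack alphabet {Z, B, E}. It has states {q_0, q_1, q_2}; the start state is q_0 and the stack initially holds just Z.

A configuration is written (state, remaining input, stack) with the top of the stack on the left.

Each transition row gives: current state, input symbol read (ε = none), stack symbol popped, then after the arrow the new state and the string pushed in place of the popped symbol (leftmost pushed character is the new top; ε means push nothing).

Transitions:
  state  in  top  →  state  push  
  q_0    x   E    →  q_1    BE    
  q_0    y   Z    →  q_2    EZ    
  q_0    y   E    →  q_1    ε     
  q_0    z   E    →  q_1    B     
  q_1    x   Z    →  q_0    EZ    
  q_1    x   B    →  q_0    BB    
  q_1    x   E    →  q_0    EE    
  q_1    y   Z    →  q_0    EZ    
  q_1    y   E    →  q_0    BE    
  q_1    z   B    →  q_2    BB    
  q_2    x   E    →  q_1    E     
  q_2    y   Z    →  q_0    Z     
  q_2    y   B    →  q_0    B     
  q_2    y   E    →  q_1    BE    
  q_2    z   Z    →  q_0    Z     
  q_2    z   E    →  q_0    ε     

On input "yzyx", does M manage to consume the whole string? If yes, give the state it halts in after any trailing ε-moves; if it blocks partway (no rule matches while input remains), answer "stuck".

q_1

(q_0, yzyx, Z) ⊢ (q_2, zyx, EZ) ⊢ (q_0, yx, Z) ⊢ (q_2, x, EZ) ⊢ (q_1, ε, EZ)
All input consumed; M is in state q_1.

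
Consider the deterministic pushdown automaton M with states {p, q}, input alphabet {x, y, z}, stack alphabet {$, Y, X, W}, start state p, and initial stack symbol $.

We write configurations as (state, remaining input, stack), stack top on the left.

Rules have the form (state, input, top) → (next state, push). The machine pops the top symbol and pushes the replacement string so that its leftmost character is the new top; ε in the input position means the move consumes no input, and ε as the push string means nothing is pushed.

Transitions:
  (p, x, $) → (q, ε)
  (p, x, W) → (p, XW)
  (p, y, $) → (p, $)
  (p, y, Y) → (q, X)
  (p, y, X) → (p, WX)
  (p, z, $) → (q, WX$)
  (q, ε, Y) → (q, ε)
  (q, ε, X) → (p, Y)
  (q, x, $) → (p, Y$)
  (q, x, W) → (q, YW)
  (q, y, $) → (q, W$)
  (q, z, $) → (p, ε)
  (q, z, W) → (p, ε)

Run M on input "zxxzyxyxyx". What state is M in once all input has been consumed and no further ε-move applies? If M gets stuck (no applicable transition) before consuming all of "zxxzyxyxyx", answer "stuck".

p

(p, zxxzyxyxyx, $)
  read z, top $: go to q, push WX$ → (q, xxzyxyxyx, WX$)
  read x, top W: go to q, push YW → (q, xzyxyxyx, YWX$)
  ε-move, top Y: go to q, push ε → (q, xzyxyxyx, WX$)
  read x, top W: go to q, push YW → (q, zyxyxyx, YWX$)
  ε-move, top Y: go to q, push ε → (q, zyxyxyx, WX$)
  read z, top W: go to p, push ε → (p, yxyxyx, X$)
  read y, top X: go to p, push WX → (p, xyxyx, WX$)
  read x, top W: go to p, push XW → (p, yxyx, XWX$)
  read y, top X: go to p, push WX → (p, xyx, WXWX$)
  read x, top W: go to p, push XW → (p, yx, XWXWX$)
  read y, top X: go to p, push WX → (p, x, WXWXWX$)
  read x, top W: go to p, push XW → (p, ε, XWXWXWX$)
All input consumed; M is in state p.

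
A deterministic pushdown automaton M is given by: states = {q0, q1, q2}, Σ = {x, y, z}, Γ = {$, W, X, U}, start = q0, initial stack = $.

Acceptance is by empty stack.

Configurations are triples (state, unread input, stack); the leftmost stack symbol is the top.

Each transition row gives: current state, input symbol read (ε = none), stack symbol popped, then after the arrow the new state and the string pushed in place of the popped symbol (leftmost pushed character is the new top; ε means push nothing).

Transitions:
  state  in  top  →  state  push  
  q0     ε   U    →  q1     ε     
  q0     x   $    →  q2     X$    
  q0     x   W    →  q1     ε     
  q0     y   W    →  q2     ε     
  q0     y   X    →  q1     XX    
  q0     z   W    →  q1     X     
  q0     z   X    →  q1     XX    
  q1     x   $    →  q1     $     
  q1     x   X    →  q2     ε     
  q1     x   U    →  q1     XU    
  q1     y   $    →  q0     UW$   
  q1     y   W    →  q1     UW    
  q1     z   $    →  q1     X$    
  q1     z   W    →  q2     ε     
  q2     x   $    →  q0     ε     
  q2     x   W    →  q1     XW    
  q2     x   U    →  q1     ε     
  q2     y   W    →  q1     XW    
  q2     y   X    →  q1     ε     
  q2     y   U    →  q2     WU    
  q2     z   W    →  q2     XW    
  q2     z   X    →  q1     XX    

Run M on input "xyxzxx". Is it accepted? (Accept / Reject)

(q0, xyxzxx, $) ⊢ (q2, yxzxx, X$) ⊢ (q1, xzxx, $) ⊢ (q1, zxx, $) ⊢ (q1, xx, X$) ⊢ (q2, x, $) ⊢ (q0, ε, ε)
All input consumed and the stack is empty.

Accept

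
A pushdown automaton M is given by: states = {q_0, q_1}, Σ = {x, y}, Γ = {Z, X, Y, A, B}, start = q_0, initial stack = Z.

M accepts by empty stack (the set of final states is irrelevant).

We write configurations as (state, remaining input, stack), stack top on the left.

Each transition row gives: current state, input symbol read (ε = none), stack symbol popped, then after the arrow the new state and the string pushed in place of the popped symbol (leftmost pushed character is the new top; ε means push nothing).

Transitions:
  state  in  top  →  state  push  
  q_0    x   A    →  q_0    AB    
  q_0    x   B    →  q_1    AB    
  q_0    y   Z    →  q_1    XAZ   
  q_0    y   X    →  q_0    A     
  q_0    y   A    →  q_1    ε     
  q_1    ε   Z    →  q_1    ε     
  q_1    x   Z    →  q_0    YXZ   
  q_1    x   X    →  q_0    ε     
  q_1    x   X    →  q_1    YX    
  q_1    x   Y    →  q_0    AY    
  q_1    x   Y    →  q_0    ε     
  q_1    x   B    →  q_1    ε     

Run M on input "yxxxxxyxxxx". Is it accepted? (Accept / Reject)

Accept

One accepting computation: (q_0, yxxxxxyxxxx, Z) ⊢ (q_1, xxxxxyxxxx, XAZ) ⊢ (q_0, xxxxyxxxx, AZ) ⊢ (q_0, xxxyxxxx, ABZ) ⊢ (q_0, xxyxxxx, ABBZ) ⊢ (q_0, xyxxxx, ABBBZ) ⊢ (q_0, yxxxx, ABBBBZ) ⊢ (q_1, xxxx, BBBBZ) ⊢ (q_1, xxx, BBBZ) ⊢ (q_1, xx, BBZ) ⊢ (q_1, x, BZ) ⊢ (q_1, ε, Z) ⊢ (q_1, ε, ε)
All input consumed and the stack is empty.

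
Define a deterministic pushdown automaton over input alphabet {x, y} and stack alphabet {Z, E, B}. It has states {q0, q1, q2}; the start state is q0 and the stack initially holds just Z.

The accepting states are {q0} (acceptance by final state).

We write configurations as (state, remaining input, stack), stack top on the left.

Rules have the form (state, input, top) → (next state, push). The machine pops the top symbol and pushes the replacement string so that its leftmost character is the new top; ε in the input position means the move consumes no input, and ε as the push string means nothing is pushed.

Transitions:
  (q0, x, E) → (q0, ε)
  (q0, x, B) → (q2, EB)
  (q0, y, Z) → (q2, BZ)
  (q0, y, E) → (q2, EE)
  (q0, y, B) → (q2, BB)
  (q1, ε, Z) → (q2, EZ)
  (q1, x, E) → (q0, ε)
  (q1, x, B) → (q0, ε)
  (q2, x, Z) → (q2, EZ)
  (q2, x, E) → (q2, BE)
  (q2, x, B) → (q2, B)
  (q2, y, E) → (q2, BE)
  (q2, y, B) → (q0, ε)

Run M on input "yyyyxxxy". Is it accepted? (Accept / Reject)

Reject

(q0, yyyyxxxy, Z)
  read y, top Z: go to q2, push BZ → (q2, yyyxxxy, BZ)
  read y, top B: go to q0, push ε → (q0, yyxxxy, Z)
  read y, top Z: go to q2, push BZ → (q2, yxxxy, BZ)
  read y, top B: go to q0, push ε → (q0, xxxy, Z)
No transition applies at (q0, xxxy, Z); input not fully consumed.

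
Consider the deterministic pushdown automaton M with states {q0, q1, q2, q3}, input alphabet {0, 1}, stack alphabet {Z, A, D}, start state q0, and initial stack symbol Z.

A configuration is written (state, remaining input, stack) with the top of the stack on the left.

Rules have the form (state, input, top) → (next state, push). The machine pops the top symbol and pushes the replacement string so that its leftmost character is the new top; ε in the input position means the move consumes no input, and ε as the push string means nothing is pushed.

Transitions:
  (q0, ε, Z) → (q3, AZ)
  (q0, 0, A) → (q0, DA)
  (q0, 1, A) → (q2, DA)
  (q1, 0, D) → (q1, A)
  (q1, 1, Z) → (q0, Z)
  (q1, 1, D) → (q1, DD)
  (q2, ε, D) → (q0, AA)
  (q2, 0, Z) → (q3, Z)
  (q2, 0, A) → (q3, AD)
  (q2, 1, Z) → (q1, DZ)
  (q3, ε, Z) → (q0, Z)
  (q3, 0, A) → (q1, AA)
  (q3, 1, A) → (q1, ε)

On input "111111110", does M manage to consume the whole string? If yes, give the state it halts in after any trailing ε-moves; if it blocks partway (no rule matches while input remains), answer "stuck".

q1

(q0, 111111110, Z) ⊢ (q3, 111111110, AZ) ⊢ (q1, 11111110, Z) ⊢ (q0, 1111110, Z) ⊢ (q3, 1111110, AZ) ⊢ (q1, 111110, Z) ⊢ (q0, 11110, Z) ⊢ (q3, 11110, AZ) ⊢ (q1, 1110, Z) ⊢ (q0, 110, Z) ⊢ (q3, 110, AZ) ⊢ (q1, 10, Z) ⊢ (q0, 0, Z) ⊢ (q3, 0, AZ) ⊢ (q1, ε, AAZ)
All input consumed; M is in state q1.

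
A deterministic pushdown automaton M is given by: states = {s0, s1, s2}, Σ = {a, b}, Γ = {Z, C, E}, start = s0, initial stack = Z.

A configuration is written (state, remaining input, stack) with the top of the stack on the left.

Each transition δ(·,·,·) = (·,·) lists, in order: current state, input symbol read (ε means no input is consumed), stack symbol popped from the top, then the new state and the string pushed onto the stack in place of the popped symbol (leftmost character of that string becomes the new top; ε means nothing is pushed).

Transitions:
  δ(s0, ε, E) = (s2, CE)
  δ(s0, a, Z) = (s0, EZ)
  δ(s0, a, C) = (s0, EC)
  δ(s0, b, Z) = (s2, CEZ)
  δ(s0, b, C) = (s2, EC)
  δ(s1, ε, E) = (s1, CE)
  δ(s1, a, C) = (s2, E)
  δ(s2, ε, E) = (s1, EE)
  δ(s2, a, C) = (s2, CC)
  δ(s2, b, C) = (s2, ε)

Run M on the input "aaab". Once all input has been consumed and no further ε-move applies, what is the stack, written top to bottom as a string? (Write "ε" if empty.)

(s0, aaab, Z)
  read a, top Z: go to s0, push EZ → (s0, aab, EZ)
  ε-move, top E: go to s2, push CE → (s2, aab, CEZ)
  read a, top C: go to s2, push CC → (s2, ab, CCEZ)
  read a, top C: go to s2, push CC → (s2, b, CCCEZ)
  read b, top C: go to s2, push ε → (s2, ε, CCEZ)
All input consumed in state s2 with stack CCEZ.

CCEZ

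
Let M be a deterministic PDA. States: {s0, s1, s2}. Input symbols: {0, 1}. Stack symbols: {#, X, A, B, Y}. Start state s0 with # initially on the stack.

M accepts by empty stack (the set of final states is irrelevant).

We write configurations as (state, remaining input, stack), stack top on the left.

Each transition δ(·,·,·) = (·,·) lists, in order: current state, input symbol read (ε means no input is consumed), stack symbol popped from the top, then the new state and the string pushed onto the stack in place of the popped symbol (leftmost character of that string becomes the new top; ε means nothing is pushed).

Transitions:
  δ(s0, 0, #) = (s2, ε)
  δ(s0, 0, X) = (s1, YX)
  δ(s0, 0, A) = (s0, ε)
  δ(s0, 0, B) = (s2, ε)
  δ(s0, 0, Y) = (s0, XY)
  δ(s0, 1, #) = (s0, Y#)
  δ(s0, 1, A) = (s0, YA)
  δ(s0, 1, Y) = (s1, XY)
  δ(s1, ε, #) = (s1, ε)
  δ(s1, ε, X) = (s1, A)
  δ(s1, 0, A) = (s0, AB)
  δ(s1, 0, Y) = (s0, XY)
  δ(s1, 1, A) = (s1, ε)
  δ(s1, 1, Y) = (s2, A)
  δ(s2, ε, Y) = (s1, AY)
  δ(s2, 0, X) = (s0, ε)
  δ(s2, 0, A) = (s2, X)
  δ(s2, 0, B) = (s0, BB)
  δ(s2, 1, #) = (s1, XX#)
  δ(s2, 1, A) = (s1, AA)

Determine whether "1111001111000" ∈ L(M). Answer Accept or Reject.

(s0, 1111001111000, #)
  read 1, top #: go to s0, push Y# → (s0, 111001111000, Y#)
  read 1, top Y: go to s1, push XY → (s1, 11001111000, XY#)
  ε-move, top X: go to s1, push A → (s1, 11001111000, AY#)
  read 1, top A: go to s1, push ε → (s1, 1001111000, Y#)
  read 1, top Y: go to s2, push A → (s2, 001111000, A#)
  read 0, top A: go to s2, push X → (s2, 01111000, X#)
  read 0, top X: go to s0, push ε → (s0, 1111000, #)
  read 1, top #: go to s0, push Y# → (s0, 111000, Y#)
  read 1, top Y: go to s1, push XY → (s1, 11000, XY#)
  ε-move, top X: go to s1, push A → (s1, 11000, AY#)
  read 1, top A: go to s1, push ε → (s1, 1000, Y#)
  read 1, top Y: go to s2, push A → (s2, 000, A#)
  read 0, top A: go to s2, push X → (s2, 00, X#)
  read 0, top X: go to s0, push ε → (s0, 0, #)
  read 0, top #: go to s2, push ε → (s2, ε, ε)
All input consumed and the stack is empty.

Accept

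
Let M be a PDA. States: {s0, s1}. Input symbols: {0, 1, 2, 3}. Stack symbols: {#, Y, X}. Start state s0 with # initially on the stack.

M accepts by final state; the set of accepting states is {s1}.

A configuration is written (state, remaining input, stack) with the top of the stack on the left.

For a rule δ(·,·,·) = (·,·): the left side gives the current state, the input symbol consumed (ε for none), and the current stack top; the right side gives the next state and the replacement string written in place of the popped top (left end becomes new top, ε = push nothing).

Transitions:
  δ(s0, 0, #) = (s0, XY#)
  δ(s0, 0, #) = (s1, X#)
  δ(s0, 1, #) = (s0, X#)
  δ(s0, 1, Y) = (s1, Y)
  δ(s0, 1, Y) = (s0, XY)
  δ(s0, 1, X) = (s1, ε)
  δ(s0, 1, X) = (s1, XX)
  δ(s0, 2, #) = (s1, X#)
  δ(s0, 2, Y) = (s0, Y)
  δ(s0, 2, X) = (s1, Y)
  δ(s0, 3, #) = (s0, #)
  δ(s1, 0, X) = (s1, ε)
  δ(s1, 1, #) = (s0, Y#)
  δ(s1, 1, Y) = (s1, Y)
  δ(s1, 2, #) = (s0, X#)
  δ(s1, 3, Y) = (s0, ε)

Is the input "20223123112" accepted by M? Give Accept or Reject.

Reject

No computation consumes all input and reaches a final state.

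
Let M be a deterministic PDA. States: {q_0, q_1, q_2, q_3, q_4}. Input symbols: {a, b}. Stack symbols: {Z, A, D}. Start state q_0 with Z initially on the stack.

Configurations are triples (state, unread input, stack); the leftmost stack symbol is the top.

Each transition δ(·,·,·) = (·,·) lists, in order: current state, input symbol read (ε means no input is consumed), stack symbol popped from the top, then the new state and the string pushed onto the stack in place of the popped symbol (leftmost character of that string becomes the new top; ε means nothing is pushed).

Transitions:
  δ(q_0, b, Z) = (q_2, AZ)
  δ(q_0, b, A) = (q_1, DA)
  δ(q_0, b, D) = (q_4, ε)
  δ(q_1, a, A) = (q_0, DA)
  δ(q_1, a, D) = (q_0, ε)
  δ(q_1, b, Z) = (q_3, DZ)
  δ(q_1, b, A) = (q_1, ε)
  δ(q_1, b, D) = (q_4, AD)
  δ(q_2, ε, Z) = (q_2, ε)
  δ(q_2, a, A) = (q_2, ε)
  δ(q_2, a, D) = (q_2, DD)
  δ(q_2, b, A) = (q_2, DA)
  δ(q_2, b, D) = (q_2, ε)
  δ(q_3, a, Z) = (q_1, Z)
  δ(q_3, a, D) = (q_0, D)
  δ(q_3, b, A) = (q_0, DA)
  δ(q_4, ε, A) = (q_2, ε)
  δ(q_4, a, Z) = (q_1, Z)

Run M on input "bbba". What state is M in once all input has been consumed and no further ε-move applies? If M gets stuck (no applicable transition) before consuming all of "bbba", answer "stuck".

(q_0, bbba, Z)
  read b, top Z: go to q_2, push AZ → (q_2, bba, AZ)
  read b, top A: go to q_2, push DA → (q_2, ba, DAZ)
  read b, top D: go to q_2, push ε → (q_2, a, AZ)
  read a, top A: go to q_2, push ε → (q_2, ε, Z)
  ε-move, top Z: go to q_2, push ε → (q_2, ε, ε)
All input consumed; M is in state q_2.

q_2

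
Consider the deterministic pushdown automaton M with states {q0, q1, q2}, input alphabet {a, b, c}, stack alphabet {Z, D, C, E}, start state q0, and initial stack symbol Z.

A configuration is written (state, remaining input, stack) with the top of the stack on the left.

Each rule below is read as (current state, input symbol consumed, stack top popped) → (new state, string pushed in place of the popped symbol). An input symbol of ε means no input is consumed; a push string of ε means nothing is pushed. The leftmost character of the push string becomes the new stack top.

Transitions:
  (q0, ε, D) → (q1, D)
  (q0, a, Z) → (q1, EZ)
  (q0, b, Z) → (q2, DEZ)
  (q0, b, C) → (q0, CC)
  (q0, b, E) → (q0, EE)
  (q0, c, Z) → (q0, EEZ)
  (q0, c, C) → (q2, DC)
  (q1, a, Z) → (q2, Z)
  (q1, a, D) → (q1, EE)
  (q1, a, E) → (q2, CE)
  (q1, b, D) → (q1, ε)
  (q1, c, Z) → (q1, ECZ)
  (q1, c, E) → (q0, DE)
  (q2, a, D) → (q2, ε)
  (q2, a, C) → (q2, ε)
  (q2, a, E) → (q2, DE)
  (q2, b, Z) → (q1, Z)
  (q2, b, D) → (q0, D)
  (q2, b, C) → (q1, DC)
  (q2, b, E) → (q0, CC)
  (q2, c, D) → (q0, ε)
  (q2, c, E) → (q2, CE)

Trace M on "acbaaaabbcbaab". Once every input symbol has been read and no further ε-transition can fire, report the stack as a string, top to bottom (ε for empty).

(q0, acbaaaabbcbaab, Z)
  read a, top Z: go to q1, push EZ → (q1, cbaaaabbcbaab, EZ)
  read c, top E: go to q0, push DE → (q0, baaaabbcbaab, DEZ)
  ε-move, top D: go to q1, push D → (q1, baaaabbcbaab, DEZ)
  read b, top D: go to q1, push ε → (q1, aaaabbcbaab, EZ)
  read a, top E: go to q2, push CE → (q2, aaabbcbaab, CEZ)
  read a, top C: go to q2, push ε → (q2, aabbcbaab, EZ)
  read a, top E: go to q2, push DE → (q2, abbcbaab, DEZ)
  read a, top D: go to q2, push ε → (q2, bbcbaab, EZ)
  read b, top E: go to q0, push CC → (q0, bcbaab, CCZ)
  read b, top C: go to q0, push CC → (q0, cbaab, CCCZ)
  read c, top C: go to q2, push DC → (q2, baab, DCCCZ)
  read b, top D: go to q0, push D → (q0, aab, DCCCZ)
  ε-move, top D: go to q1, push D → (q1, aab, DCCCZ)
  read a, top D: go to q1, push EE → (q1, ab, EECCCZ)
  read a, top E: go to q2, push CE → (q2, b, CEECCCZ)
  read b, top C: go to q1, push DC → (q1, ε, DCEECCCZ)
All input consumed in state q1 with stack DCEECCCZ.

DCEECCCZ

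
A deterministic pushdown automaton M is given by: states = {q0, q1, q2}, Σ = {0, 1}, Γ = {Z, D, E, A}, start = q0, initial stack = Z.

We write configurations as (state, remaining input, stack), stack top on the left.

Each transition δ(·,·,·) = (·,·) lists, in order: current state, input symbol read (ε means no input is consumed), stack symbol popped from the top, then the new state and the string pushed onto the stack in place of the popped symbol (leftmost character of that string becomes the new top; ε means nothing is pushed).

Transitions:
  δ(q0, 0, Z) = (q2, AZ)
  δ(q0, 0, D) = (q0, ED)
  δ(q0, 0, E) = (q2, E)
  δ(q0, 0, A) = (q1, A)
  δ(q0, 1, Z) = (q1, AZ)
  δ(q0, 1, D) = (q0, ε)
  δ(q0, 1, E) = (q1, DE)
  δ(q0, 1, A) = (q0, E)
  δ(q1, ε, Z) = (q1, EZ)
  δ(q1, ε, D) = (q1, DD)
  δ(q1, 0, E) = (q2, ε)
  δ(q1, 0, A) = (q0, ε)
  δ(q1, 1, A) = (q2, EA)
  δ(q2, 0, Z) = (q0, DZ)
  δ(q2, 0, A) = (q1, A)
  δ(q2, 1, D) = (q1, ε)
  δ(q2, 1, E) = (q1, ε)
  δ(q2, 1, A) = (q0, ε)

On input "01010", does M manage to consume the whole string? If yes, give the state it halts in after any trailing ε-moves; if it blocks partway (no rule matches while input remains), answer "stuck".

q2

(q0, 01010, Z)
  read 0, top Z: go to q2, push AZ → (q2, 1010, AZ)
  read 1, top A: go to q0, push ε → (q0, 010, Z)
  read 0, top Z: go to q2, push AZ → (q2, 10, AZ)
  read 1, top A: go to q0, push ε → (q0, 0, Z)
  read 0, top Z: go to q2, push AZ → (q2, ε, AZ)
All input consumed; M is in state q2.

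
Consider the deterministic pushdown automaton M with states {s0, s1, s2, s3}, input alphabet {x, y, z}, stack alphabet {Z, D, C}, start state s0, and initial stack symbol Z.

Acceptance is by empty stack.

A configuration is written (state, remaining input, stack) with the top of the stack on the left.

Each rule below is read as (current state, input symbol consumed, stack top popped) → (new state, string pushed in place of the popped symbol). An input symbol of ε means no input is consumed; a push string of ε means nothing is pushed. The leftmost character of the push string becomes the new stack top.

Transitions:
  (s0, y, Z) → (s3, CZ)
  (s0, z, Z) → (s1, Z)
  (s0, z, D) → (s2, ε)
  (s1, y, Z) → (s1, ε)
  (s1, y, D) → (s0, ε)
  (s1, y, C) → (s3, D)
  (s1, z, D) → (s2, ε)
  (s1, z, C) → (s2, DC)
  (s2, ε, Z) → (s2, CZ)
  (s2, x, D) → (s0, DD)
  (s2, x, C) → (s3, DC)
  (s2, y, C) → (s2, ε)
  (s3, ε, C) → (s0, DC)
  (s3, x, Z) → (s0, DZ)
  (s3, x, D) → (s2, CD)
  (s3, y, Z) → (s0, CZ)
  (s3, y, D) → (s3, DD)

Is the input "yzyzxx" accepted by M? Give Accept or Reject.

(s0, yzyzxx, Z)
  read y, top Z: go to s3, push CZ → (s3, zyzxx, CZ)
  ε-move, top C: go to s0, push DC → (s0, zyzxx, DCZ)
  read z, top D: go to s2, push ε → (s2, yzxx, CZ)
  read y, top C: go to s2, push ε → (s2, zxx, Z)
  ε-move, top Z: go to s2, push CZ → (s2, zxx, CZ)
No transition applies at (s2, zxx, CZ); input not fully consumed.

Reject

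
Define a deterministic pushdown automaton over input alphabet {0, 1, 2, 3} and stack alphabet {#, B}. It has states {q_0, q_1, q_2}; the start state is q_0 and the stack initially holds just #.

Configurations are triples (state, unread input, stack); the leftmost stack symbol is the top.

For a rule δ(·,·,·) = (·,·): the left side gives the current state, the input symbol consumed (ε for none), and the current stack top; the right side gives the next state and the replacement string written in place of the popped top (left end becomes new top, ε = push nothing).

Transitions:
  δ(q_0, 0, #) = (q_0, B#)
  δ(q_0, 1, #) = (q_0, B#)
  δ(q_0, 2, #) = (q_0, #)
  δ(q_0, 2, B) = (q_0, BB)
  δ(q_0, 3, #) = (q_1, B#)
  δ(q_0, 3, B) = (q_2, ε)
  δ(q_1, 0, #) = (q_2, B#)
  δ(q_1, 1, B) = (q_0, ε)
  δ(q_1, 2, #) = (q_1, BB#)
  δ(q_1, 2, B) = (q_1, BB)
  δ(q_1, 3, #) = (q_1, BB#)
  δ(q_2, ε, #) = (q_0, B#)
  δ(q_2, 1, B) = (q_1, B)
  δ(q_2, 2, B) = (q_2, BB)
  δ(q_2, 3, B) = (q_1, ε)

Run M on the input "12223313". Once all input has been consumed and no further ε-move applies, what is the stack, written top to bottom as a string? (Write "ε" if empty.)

B#

(q_0, 12223313, #)
  read 1, top #: go to q_0, push B# → (q_0, 2223313, B#)
  read 2, top B: go to q_0, push BB → (q_0, 223313, BB#)
  read 2, top B: go to q_0, push BB → (q_0, 23313, BBB#)
  read 2, top B: go to q_0, push BB → (q_0, 3313, BBBB#)
  read 3, top B: go to q_2, push ε → (q_2, 313, BBB#)
  read 3, top B: go to q_1, push ε → (q_1, 13, BB#)
  read 1, top B: go to q_0, push ε → (q_0, 3, B#)
  read 3, top B: go to q_2, push ε → (q_2, ε, #)
  ε-move, top #: go to q_0, push B# → (q_0, ε, B#)
All input consumed in state q_0 with stack B#.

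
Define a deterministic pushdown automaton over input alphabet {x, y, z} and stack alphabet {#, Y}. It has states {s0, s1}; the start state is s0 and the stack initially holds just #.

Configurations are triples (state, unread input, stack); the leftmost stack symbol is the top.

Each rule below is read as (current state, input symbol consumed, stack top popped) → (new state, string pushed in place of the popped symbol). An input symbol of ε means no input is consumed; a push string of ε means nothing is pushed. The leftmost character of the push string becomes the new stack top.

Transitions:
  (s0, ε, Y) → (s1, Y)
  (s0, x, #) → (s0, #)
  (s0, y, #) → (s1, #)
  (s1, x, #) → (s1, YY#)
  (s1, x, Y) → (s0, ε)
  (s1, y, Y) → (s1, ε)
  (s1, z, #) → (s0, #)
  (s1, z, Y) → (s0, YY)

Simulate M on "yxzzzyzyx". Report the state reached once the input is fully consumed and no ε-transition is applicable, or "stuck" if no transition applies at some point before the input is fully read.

s1

(s0, yxzzzyzyx, #) ⊢ (s1, xzzzyzyx, #) ⊢ (s1, zzzyzyx, YY#) ⊢ (s0, zzyzyx, YYY#) ⊢ (s1, zzyzyx, YYY#) ⊢ (s0, zyzyx, YYYY#) ⊢ (s1, zyzyx, YYYY#) ⊢ (s0, yzyx, YYYYY#) ⊢ (s1, yzyx, YYYYY#) ⊢ (s1, zyx, YYYY#) ⊢ (s0, yx, YYYYY#) ⊢ (s1, yx, YYYYY#) ⊢ (s1, x, YYYY#) ⊢ (s0, ε, YYY#) ⊢ (s1, ε, YYY#)
All input consumed; M is in state s1.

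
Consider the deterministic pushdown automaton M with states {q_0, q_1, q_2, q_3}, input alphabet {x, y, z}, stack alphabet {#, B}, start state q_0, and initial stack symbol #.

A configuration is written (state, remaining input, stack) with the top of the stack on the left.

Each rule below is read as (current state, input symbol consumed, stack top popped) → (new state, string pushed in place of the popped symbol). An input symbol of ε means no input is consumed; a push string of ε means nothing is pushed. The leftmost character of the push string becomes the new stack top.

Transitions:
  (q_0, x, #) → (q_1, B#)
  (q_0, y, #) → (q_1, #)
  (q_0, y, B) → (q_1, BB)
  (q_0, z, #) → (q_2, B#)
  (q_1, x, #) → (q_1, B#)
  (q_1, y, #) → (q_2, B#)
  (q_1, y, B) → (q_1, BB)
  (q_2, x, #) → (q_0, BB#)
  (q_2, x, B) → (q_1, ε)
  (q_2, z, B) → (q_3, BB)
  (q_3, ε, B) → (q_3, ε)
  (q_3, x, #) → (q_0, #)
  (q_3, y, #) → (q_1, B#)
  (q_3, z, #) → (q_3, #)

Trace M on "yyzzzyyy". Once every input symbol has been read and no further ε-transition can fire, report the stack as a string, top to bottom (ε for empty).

BBB#

(q_0, yyzzzyyy, #) ⊢ (q_1, yzzzyyy, #) ⊢ (q_2, zzzyyy, B#) ⊢ (q_3, zzyyy, BB#) ⊢ (q_3, zzyyy, B#) ⊢ (q_3, zzyyy, #) ⊢ (q_3, zyyy, #) ⊢ (q_3, yyy, #) ⊢ (q_1, yy, B#) ⊢ (q_1, y, BB#) ⊢ (q_1, ε, BBB#)
All input consumed in state q_1 with stack BBB#.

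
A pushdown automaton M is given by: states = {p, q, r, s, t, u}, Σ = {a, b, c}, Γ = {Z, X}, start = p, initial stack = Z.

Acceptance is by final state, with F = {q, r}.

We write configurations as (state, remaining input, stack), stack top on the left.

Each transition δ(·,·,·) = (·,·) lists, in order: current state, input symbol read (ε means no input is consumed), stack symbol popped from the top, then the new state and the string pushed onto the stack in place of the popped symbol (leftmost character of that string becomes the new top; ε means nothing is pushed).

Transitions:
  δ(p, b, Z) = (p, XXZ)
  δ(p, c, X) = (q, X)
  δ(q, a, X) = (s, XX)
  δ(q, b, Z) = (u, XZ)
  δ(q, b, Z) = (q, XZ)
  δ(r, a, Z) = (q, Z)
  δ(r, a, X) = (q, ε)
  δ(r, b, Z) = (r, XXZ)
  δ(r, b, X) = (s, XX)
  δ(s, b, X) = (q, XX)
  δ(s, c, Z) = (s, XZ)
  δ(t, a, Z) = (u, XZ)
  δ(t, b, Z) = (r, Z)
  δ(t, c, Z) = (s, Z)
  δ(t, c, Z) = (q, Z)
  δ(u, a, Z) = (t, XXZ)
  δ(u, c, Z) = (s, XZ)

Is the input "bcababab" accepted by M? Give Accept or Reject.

Accept

One accepting computation: (p, bcababab, Z) ⊢ (p, cababab, XXZ) ⊢ (q, ababab, XXZ) ⊢ (s, babab, XXXZ) ⊢ (q, abab, XXXXZ) ⊢ (s, bab, XXXXXZ) ⊢ (q, ab, XXXXXXZ) ⊢ (s, b, XXXXXXXZ) ⊢ (q, ε, XXXXXXXXZ)
All input consumed and state q ∈ F.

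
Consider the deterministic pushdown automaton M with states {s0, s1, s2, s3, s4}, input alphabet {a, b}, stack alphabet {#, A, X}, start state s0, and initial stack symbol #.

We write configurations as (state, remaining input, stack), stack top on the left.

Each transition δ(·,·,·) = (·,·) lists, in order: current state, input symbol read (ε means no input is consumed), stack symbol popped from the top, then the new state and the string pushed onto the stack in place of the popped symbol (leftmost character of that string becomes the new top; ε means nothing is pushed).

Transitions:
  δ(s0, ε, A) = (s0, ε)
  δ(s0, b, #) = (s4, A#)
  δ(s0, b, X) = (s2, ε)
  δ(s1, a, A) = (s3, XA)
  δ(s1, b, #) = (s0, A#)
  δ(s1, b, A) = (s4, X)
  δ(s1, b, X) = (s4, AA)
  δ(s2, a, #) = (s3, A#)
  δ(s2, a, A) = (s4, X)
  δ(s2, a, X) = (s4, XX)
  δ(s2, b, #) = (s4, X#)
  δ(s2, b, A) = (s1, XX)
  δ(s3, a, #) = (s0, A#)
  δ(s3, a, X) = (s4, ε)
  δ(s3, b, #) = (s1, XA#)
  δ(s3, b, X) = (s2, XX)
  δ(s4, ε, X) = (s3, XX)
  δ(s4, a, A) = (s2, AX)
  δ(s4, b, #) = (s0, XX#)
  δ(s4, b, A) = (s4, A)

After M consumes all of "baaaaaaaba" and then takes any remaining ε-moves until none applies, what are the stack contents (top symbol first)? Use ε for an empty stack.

XXXXXX#

(s0, baaaaaaaba, #)
  read b, top #: go to s4, push A# → (s4, aaaaaaaba, A#)
  read a, top A: go to s2, push AX → (s2, aaaaaaba, AX#)
  read a, top A: go to s4, push X → (s4, aaaaaba, XX#)
  ε-move, top X: go to s3, push XX → (s3, aaaaaba, XXX#)
  read a, top X: go to s4, push ε → (s4, aaaaba, XX#)
  ε-move, top X: go to s3, push XX → (s3, aaaaba, XXX#)
  read a, top X: go to s4, push ε → (s4, aaaba, XX#)
  ε-move, top X: go to s3, push XX → (s3, aaaba, XXX#)
  read a, top X: go to s4, push ε → (s4, aaba, XX#)
  ε-move, top X: go to s3, push XX → (s3, aaba, XXX#)
  read a, top X: go to s4, push ε → (s4, aba, XX#)
  ε-move, top X: go to s3, push XX → (s3, aba, XXX#)
  read a, top X: go to s4, push ε → (s4, ba, XX#)
  ε-move, top X: go to s3, push XX → (s3, ba, XXX#)
  read b, top X: go to s2, push XX → (s2, a, XXXX#)
  read a, top X: go to s4, push XX → (s4, ε, XXXXX#)
  ε-move, top X: go to s3, push XX → (s3, ε, XXXXXX#)
All input consumed in state s3 with stack XXXXXX#.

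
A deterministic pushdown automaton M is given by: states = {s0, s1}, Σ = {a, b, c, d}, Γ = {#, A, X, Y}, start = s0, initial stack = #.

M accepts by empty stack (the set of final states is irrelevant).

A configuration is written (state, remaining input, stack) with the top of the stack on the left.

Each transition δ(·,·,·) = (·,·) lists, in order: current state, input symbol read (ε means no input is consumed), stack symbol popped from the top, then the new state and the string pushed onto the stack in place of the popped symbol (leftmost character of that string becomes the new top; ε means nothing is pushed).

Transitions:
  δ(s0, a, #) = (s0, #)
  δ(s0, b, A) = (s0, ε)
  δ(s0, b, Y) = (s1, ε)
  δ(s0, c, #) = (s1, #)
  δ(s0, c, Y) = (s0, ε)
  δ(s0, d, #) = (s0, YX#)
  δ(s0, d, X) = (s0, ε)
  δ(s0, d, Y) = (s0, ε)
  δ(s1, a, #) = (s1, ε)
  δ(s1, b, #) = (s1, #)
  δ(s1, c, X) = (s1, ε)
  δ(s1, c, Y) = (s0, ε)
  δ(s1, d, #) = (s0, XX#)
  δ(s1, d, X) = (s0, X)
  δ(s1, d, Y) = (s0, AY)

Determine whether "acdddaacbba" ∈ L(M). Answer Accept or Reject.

(s0, acdddaacbba, #)
  read a, top #: go to s0, push # → (s0, cdddaacbba, #)
  read c, top #: go to s1, push # → (s1, dddaacbba, #)
  read d, top #: go to s0, push XX# → (s0, ddaacbba, XX#)
  read d, top X: go to s0, push ε → (s0, daacbba, X#)
  read d, top X: go to s0, push ε → (s0, aacbba, #)
  read a, top #: go to s0, push # → (s0, acbba, #)
  read a, top #: go to s0, push # → (s0, cbba, #)
  read c, top #: go to s1, push # → (s1, bba, #)
  read b, top #: go to s1, push # → (s1, ba, #)
  read b, top #: go to s1, push # → (s1, a, #)
  read a, top #: go to s1, push ε → (s1, ε, ε)
All input consumed and the stack is empty.

Accept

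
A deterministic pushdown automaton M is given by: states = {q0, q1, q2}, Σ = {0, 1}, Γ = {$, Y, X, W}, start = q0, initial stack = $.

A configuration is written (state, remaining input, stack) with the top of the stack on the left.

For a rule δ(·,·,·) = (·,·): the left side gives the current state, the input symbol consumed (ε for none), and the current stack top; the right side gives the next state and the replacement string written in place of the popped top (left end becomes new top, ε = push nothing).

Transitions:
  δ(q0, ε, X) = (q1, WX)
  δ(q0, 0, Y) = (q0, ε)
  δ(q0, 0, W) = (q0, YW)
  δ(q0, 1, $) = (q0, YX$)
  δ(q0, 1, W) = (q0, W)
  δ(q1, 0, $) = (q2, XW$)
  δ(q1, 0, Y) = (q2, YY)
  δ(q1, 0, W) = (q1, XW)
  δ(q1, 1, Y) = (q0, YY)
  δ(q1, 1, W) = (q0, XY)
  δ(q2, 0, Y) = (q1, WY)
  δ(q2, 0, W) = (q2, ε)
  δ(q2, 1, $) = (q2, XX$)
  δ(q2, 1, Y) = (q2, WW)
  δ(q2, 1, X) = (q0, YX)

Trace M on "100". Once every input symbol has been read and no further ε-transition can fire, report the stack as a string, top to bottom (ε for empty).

XWX$

(q0, 100, $)
  read 1, top $: go to q0, push YX$ → (q0, 00, YX$)
  read 0, top Y: go to q0, push ε → (q0, 0, X$)
  ε-move, top X: go to q1, push WX → (q1, 0, WX$)
  read 0, top W: go to q1, push XW → (q1, ε, XWX$)
All input consumed in state q1 with stack XWX$.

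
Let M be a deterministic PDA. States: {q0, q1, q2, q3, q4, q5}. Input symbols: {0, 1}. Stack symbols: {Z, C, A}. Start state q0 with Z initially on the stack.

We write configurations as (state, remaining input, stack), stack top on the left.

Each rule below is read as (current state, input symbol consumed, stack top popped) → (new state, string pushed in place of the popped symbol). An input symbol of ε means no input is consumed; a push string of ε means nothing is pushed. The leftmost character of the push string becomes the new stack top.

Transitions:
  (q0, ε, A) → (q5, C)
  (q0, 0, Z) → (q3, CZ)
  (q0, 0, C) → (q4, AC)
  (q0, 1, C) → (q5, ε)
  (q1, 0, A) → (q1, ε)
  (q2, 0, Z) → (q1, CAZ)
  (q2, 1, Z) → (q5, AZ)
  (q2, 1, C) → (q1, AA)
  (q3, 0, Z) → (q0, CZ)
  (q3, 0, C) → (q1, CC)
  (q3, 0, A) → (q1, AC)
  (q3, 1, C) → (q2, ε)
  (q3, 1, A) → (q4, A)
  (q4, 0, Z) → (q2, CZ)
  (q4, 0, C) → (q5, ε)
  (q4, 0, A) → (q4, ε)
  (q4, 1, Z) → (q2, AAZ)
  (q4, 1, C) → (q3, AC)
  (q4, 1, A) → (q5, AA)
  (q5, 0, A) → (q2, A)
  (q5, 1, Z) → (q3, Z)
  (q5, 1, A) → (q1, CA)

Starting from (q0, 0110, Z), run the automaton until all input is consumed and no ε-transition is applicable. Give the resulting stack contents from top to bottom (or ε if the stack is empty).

AZ

(q0, 0110, Z)
  read 0, top Z: go to q3, push CZ → (q3, 110, CZ)
  read 1, top C: go to q2, push ε → (q2, 10, Z)
  read 1, top Z: go to q5, push AZ → (q5, 0, AZ)
  read 0, top A: go to q2, push A → (q2, ε, AZ)
All input consumed in state q2 with stack AZ.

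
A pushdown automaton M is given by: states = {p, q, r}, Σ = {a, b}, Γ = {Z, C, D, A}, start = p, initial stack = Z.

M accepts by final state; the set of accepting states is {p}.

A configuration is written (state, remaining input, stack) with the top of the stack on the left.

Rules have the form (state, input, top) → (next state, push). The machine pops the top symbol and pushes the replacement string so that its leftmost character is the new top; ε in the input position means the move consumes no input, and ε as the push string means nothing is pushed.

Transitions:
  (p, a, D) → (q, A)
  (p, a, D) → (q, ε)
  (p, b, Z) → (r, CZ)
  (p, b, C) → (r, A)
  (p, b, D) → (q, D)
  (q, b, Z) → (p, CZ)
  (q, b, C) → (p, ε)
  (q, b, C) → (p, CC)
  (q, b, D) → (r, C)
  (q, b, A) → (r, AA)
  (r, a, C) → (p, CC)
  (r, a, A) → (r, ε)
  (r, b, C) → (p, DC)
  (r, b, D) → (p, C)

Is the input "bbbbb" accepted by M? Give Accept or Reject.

One accepting computation: (p, bbbbb, Z) ⊢ (r, bbbb, CZ) ⊢ (p, bbb, DCZ) ⊢ (q, bb, DCZ) ⊢ (r, b, CCZ) ⊢ (p, ε, DCCZ)
All input consumed and state p ∈ F.

Accept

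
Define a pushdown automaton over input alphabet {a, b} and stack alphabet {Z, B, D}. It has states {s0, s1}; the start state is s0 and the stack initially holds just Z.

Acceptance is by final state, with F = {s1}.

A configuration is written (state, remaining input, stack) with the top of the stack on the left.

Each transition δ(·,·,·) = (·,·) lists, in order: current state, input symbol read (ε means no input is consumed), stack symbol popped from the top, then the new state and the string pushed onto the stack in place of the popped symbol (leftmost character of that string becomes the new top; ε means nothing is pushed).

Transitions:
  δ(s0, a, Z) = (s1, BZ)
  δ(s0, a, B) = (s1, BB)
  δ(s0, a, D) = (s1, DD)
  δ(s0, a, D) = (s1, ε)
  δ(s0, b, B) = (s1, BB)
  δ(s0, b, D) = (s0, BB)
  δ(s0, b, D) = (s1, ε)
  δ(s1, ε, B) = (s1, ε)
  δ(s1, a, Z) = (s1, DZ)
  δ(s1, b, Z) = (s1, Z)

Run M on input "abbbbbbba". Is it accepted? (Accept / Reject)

Accept

One accepting computation: (s0, abbbbbbba, Z) ⊢ (s1, bbbbbbba, BZ) ⊢ (s1, bbbbbbba, Z) ⊢ (s1, bbbbbba, Z) ⊢ (s1, bbbbba, Z) ⊢ (s1, bbbba, Z) ⊢ (s1, bbba, Z) ⊢ (s1, bba, Z) ⊢ (s1, ba, Z) ⊢ (s1, a, Z) ⊢ (s1, ε, DZ)
All input consumed and state s1 ∈ F.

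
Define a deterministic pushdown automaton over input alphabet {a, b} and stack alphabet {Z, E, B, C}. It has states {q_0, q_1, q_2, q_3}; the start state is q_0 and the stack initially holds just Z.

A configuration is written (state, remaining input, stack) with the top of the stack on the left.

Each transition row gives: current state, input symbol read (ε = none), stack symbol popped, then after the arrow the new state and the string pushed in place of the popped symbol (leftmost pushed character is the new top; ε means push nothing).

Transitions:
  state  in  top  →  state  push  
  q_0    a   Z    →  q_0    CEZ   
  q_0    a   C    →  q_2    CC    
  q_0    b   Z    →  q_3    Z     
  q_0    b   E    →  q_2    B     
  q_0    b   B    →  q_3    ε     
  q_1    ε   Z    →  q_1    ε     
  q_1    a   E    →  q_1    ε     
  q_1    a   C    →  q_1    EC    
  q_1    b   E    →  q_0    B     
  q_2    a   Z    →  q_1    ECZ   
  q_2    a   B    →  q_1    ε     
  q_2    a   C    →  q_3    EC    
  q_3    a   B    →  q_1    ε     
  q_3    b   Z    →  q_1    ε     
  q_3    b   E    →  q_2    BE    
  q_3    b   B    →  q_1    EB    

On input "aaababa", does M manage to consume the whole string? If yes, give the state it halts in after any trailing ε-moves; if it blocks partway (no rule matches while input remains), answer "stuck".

(q_0, aaababa, Z)
  read a, top Z: go to q_0, push CEZ → (q_0, aababa, CEZ)
  read a, top C: go to q_2, push CC → (q_2, ababa, CCEZ)
  read a, top C: go to q_3, push EC → (q_3, baba, ECCEZ)
  read b, top E: go to q_2, push BE → (q_2, aba, BECCEZ)
  read a, top B: go to q_1, push ε → (q_1, ba, ECCEZ)
  read b, top E: go to q_0, push B → (q_0, a, BCCEZ)
No transition for (q_0, a, top B); M blocks with input a remaining.

stuck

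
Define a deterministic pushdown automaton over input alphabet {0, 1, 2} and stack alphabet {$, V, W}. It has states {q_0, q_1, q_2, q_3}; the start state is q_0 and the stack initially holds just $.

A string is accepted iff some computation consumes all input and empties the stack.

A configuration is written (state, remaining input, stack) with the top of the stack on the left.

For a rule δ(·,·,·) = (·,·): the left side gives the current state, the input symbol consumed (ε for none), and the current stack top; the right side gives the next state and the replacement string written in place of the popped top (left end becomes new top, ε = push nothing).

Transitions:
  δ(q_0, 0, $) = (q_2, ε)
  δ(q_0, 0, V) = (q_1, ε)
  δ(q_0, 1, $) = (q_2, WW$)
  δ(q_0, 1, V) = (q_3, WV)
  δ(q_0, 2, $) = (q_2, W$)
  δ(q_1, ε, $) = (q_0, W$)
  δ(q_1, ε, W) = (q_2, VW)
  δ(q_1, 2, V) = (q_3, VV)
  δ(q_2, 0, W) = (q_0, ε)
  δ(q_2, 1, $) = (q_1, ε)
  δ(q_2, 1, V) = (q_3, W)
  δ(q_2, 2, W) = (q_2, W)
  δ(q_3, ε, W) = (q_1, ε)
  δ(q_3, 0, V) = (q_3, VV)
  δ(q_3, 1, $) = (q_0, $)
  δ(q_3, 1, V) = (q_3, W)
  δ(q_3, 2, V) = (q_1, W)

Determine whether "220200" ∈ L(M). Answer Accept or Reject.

(q_0, 220200, $)
  read 2, top $: go to q_2, push W$ → (q_2, 20200, W$)
  read 2, top W: go to q_2, push W → (q_2, 0200, W$)
  read 0, top W: go to q_0, push ε → (q_0, 200, $)
  read 2, top $: go to q_2, push W$ → (q_2, 00, W$)
  read 0, top W: go to q_0, push ε → (q_0, 0, $)
  read 0, top $: go to q_2, push ε → (q_2, ε, ε)
All input consumed and the stack is empty.

Accept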